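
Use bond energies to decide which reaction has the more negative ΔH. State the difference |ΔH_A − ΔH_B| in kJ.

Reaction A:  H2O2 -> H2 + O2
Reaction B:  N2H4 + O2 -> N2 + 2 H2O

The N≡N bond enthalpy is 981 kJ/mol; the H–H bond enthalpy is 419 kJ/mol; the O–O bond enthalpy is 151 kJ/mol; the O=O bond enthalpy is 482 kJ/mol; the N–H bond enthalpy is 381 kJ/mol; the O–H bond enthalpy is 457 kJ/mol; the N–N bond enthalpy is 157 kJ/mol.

Reaction A:
  Bonds broken (reactants):
    O–H: 2 × 457 = 914
    O–O: 1 × 151 = 151
    Σ(broken) = 1065 kJ
  Bonds formed (products):
    H–H: 1 × 419 = 419
    O=O: 1 × 482 = 482
    Σ(formed) = 901 kJ
  ΔH_A = 1065 − 901 = +164 kJ
Reaction B:
  Bonds broken (reactants):
    N–H: 4 × 381 = 1524
    N–N: 1 × 157 = 157
    O=O: 1 × 482 = 482
    Σ(broken) = 2163 kJ
  Bonds formed (products):
    N≡N: 1 × 981 = 981
    O–H: 4 × 457 = 1828
    Σ(formed) = 2809 kJ
  ΔH_B = 2163 − 2809 = −646 kJ
ΔH_A − ΔH_B = +810 kJ, so reaction B has the more negative ΔH; |ΔH_A − ΔH_B| = 810 kJ.

Reaction B, by 810 kJ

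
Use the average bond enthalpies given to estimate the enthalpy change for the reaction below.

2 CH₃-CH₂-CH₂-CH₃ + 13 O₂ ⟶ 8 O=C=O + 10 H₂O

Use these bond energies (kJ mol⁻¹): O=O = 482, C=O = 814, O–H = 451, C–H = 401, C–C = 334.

Bonds broken (reactants):
  C–C: 6 × 334 = 2004
  C–H: 20 × 401 = 8020
  O=O: 13 × 482 = 6266
  Σ(broken) = 16290 kJ
Bonds formed (products):
  C=O: 16 × 814 = 13024
  O–H: 20 × 451 = 9020
  Σ(formed) = 22044 kJ
ΔH = Σ(broken) − Σ(formed) = 16290 − 22044 = −5754 kJ

ΔH ≈ −5754 kJ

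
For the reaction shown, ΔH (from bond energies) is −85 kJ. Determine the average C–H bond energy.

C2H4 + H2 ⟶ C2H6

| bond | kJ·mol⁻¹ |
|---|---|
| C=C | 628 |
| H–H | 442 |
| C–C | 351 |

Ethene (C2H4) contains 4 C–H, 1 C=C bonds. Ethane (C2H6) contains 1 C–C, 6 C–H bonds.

Let D be the C–H bond energy.
Σ(broken) = 4×D + 1×628 + 1×442 = 1070 + 4D
Σ(formed) = 1×351 + 6×D = 351 + 6D
ΔH = Σ(broken) − Σ(formed) = (1070 + 4D) − (351 + 6D) = +719 − 2D
Setting this equal to −85 kJ gives 2D = 804, so D = 402 kJ/mol.

D(C–H) ≈ 402 kJ/mol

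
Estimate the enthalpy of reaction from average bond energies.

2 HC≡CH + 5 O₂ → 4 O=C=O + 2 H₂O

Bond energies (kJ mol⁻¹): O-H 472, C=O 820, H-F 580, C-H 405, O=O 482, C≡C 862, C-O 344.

ΔH ≈ −2694 kJ

Bonds broken (reactants):
  C≡C: 2 × 862 = 1724
  C-H: 4 × 405 = 1620
  O=O: 5 × 482 = 2410
  Σ(broken) = 5754 kJ
Bonds formed (products):
  C=O: 8 × 820 = 6560
  O-H: 4 × 472 = 1888
  Σ(formed) = 8448 kJ
ΔH = Σ(broken) − Σ(formed) = 5754 − 8448 = −2694 kJ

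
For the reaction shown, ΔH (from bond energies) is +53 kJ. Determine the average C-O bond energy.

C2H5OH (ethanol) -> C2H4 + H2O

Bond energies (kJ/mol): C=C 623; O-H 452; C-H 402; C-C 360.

D(C-O) ≈ 366 kJ/mol

Let D be the C-O bond energy.
Σ(broken) = 1×360 + 5×402 + 1×D + 1×452 = 2822 + D
Σ(formed) = 4×402 + 1×623 + 2×452 = 3135
ΔH = Σ(broken) − Σ(formed) = (2822 + D) − (3135) = −313 + D
Setting this equal to +53 kJ gives D = 366 kJ/mol.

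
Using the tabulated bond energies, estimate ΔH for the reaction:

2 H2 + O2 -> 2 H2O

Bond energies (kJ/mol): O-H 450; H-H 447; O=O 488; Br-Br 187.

ΔH ≈ −418 kJ

Bonds broken (reactants):
  H-H: 2 × 447 = 894
  O=O: 1 × 488 = 488
  Σ(broken) = 1382 kJ
Bonds formed (products):
  O-H: 4 × 450 = 1800
  Σ(formed) = 1800 kJ
ΔH = Σ(broken) − Σ(formed) = 1382 − 1800 = −418 kJ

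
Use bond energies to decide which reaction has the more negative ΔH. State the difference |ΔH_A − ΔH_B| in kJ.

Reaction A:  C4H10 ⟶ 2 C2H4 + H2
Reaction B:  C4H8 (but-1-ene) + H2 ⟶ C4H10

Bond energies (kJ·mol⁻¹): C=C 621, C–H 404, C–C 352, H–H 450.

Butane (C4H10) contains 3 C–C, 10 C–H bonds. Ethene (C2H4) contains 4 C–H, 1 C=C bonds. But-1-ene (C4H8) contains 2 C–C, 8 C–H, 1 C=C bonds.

Reaction B, by 261 kJ

Reaction A:
  Bonds broken (reactants):
    C–C: 3 × 352 = 1056
    C–H: 10 × 404 = 4040
    Σ(broken) = 5096 kJ
  Bonds formed (products):
    C–H: 8 × 404 = 3232
    C=C: 2 × 621 = 1242
    H–H: 1 × 450 = 450
    Σ(formed) = 4924 kJ
  ΔH_A = 5096 − 4924 = +172 kJ
Reaction B:
  Bonds broken (reactants):
    C–C: 2 × 352 = 704
    C–H: 8 × 404 = 3232
    C=C: 1 × 621 = 621
    H–H: 1 × 450 = 450
    Σ(broken) = 5007 kJ
  Bonds formed (products):
    C–C: 3 × 352 = 1056
    C–H: 10 × 404 = 4040
    Σ(formed) = 5096 kJ
  ΔH_B = 5007 − 5096 = −89 kJ
ΔH_A − ΔH_B = +261 kJ, so reaction B has the more negative ΔH; |ΔH_A − ΔH_B| = 261 kJ.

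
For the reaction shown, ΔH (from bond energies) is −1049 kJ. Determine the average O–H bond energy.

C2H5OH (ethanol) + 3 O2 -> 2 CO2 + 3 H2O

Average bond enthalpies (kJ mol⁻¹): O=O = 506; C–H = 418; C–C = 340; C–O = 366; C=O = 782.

Let D be the O–H bond energy.
Σ(broken) = 1×340 + 5×418 + 1×366 + 1×D + 3×506 = 4314 + D
Σ(formed) = 4×782 + 6×D = 3128 + 6D
ΔH = Σ(broken) − Σ(formed) = (4314 + D) − (3128 + 6D) = +1186 − 5D
Setting this equal to −1049 kJ gives 5D = 2235, so D = 447 kJ/mol.

D(O–H) ≈ 447 kJ/mol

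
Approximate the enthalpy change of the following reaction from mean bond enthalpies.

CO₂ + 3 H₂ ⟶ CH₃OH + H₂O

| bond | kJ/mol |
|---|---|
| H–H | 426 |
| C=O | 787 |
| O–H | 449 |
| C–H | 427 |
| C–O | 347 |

Bonds broken (reactants):
  C=O: 2 × 787 = 1574
  H–H: 3 × 426 = 1278
  Σ(broken) = 2852 kJ
Bonds formed (products):
  C–H: 3 × 427 = 1281
  C–O: 1 × 347 = 347
  O–H: 3 × 449 = 1347
  Σ(formed) = 2975 kJ
ΔH = Σ(broken) − Σ(formed) = 2852 − 2975 = −123 kJ

ΔH ≈ −123 kJ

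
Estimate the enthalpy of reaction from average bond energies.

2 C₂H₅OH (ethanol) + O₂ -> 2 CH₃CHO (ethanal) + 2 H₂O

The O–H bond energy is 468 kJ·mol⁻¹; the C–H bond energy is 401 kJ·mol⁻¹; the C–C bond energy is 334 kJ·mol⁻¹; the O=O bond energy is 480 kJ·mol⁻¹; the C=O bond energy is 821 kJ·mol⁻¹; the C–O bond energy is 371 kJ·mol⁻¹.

ΔH ≈ −554 kJ

Bonds broken (reactants):
  C–C: 2 × 334 = 668
  C–H: 10 × 401 = 4010
  C–O: 2 × 371 = 742
  O–H: 2 × 468 = 936
  O=O: 1 × 480 = 480
  Σ(broken) = 6836 kJ
Bonds formed (products):
  C–C: 2 × 334 = 668
  C–H: 8 × 401 = 3208
  C=O: 2 × 821 = 1642
  O–H: 4 × 468 = 1872
  Σ(formed) = 7390 kJ
ΔH = Σ(broken) − Σ(formed) = 6836 − 7390 = −554 kJ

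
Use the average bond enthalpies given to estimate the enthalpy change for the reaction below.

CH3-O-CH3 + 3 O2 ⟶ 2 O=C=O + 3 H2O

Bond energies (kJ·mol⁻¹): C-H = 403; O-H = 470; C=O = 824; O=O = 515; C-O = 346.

ΔH ≈ −1461 kJ

Bonds broken (reactants):
  C-H: 6 × 403 = 2418
  C-O: 2 × 346 = 692
  O=O: 3 × 515 = 1545
  Σ(broken) = 4655 kJ
Bonds formed (products):
  C=O: 4 × 824 = 3296
  O-H: 6 × 470 = 2820
  Σ(formed) = 6116 kJ
ΔH = Σ(broken) − Σ(formed) = 4655 − 6116 = −1461 kJ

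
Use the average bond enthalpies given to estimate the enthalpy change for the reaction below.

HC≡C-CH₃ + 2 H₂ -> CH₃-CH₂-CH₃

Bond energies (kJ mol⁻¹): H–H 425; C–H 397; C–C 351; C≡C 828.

ΔH ≈ −261 kJ

Bonds broken (reactants):
  C≡C: 1 × 828 = 828
  C–C: 1 × 351 = 351
  C–H: 4 × 397 = 1588
  H–H: 2 × 425 = 850
  Σ(broken) = 3617 kJ
Bonds formed (products):
  C–C: 2 × 351 = 702
  C–H: 8 × 397 = 3176
  Σ(formed) = 3878 kJ
ΔH = Σ(broken) − Σ(formed) = 3617 − 3878 = −261 kJ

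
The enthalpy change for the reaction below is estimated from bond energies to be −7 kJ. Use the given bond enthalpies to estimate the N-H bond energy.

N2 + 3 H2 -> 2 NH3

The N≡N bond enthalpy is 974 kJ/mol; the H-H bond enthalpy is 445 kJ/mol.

D(N-H) ≈ 386 kJ/mol

Let D be the N-H bond energy.
Σ(broken) = 3×445 + 1×974 = 2309
Σ(formed) = 6×D = 6D
ΔH = Σ(broken) − Σ(formed) = (2309) − (6D) = +2309 − 6D
Setting this equal to −7 kJ gives 6D = 2316, so D = 386 kJ/mol.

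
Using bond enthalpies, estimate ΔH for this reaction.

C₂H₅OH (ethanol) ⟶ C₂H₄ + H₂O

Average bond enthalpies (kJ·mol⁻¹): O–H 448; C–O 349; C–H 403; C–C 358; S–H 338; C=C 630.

Bonds broken (reactants):
  C–C: 1 × 358 = 358
  C–H: 5 × 403 = 2015
  C–O: 1 × 349 = 349
  O–H: 1 × 448 = 448
  Σ(broken) = 3170 kJ
Bonds formed (products):
  C–H: 4 × 403 = 1612
  C=C: 1 × 630 = 630
  O–H: 2 × 448 = 896
  Σ(formed) = 3138 kJ
ΔH = Σ(broken) − Σ(formed) = 3170 − 3138 = +32 kJ

ΔH ≈ +32 kJ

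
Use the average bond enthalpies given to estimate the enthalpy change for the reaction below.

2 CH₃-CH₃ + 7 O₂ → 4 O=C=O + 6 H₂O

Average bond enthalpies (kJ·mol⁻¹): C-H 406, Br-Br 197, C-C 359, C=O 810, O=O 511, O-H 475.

Bonds broken (reactants):
  C-C: 2 × 359 = 718
  C-H: 12 × 406 = 4872
  O=O: 7 × 511 = 3577
  Σ(broken) = 9167 kJ
Bonds formed (products):
  C=O: 8 × 810 = 6480
  O-H: 12 × 475 = 5700
  Σ(formed) = 12180 kJ
ΔH = Σ(broken) − Σ(formed) = 9167 − 12180 = −3013 kJ

ΔH ≈ −3013 kJ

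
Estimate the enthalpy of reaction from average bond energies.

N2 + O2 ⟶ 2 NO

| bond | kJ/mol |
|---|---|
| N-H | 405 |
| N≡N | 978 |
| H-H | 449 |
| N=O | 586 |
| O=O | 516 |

ΔH ≈ +322 kJ

Bonds broken (reactants):
  N≡N: 1 × 978 = 978
  O=O: 1 × 516 = 516
  Σ(broken) = 1494 kJ
Bonds formed (products):
  N=O: 2 × 586 = 1172
  Σ(formed) = 1172 kJ
ΔH = Σ(broken) − Σ(formed) = 1494 − 1172 = +322 kJ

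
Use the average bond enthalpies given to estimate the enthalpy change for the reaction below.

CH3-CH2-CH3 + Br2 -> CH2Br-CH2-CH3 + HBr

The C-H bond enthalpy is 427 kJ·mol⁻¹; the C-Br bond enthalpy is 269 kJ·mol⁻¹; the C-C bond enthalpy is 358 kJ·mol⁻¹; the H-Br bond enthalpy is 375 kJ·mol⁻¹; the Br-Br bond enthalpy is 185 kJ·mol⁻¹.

ΔH ≈ −32 kJ

Bonds broken (reactants):
  Br-Br: 1 × 185 = 185
  C-C: 2 × 358 = 716
  C-H: 8 × 427 = 3416
  Σ(broken) = 4317 kJ
Bonds formed (products):
  C-Br: 1 × 269 = 269
  C-C: 2 × 358 = 716
  C-H: 7 × 427 = 2989
  H-Br: 1 × 375 = 375
  Σ(formed) = 4349 kJ
ΔH = Σ(broken) − Σ(formed) = 4317 − 4349 = −32 kJ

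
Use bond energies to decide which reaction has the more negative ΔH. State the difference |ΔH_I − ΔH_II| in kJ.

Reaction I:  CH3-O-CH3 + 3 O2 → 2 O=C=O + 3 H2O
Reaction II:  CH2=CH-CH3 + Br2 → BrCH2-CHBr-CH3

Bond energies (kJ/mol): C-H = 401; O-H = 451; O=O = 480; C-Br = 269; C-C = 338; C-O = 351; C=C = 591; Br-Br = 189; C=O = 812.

Reaction I:
  Bonds broken (reactants):
    C-H: 6 × 401 = 2406
    C-O: 2 × 351 = 702
    O=O: 3 × 480 = 1440
    Σ(broken) = 4548 kJ
  Bonds formed (products):
    C=O: 4 × 812 = 3248
    O-H: 6 × 451 = 2706
    Σ(formed) = 5954 kJ
  ΔH_I = 4548 − 5954 = −1406 kJ
Reaction II:
  Bonds broken (reactants):
    Br-Br: 1 × 189 = 189
    C-C: 1 × 338 = 338
    C-H: 6 × 401 = 2406
    C=C: 1 × 591 = 591
    Σ(broken) = 3524 kJ
  Bonds formed (products):
    C-Br: 2 × 269 = 538
    C-C: 2 × 338 = 676
    C-H: 6 × 401 = 2406
    Σ(formed) = 3620 kJ
  ΔH_II = 3524 − 3620 = −96 kJ
ΔH_I − ΔH_II = −1310 kJ, so reaction I has the more negative ΔH; |ΔH_I − ΔH_II| = 1310 kJ.

Reaction I, by 1310 kJ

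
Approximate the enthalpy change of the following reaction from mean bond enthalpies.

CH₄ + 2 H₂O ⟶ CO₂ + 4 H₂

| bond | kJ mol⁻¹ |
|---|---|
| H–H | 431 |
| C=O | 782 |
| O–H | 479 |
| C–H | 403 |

ΔH ≈ +240 kJ

Bonds broken (reactants):
  C–H: 4 × 403 = 1612
  O–H: 4 × 479 = 1916
  Σ(broken) = 3528 kJ
Bonds formed (products):
  C=O: 2 × 782 = 1564
  H–H: 4 × 431 = 1724
  Σ(formed) = 3288 kJ
ΔH = Σ(broken) − Σ(formed) = 3528 − 3288 = +240 kJ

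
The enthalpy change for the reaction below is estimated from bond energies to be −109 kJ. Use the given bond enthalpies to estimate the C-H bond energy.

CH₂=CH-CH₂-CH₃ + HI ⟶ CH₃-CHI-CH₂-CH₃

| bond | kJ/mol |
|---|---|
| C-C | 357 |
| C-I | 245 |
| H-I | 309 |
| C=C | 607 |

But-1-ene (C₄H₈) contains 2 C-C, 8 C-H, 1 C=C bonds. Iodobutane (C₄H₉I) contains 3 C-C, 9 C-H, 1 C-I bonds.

Let D be the C-H bond energy.
Σ(broken) = 2×357 + 8×D + 1×607 + 1×309 = 1630 + 8D
Σ(formed) = 3×357 + 9×D + 1×245 = 1316 + 9D
ΔH = Σ(broken) − Σ(formed) = (1630 + 8D) − (1316 + 9D) = +314 − D
Setting this equal to −109 kJ gives D = 423 kJ/mol.

D(C-H) ≈ 423 kJ/mol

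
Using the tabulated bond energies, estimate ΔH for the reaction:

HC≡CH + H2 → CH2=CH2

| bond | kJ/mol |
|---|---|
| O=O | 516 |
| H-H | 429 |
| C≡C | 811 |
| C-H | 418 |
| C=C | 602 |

ΔH ≈ −198 kJ

Bonds broken (reactants):
  C≡C: 1 × 811 = 811
  C-H: 2 × 418 = 836
  H-H: 1 × 429 = 429
  Σ(broken) = 2076 kJ
Bonds formed (products):
  C-H: 4 × 418 = 1672
  C=C: 1 × 602 = 602
  Σ(formed) = 2274 kJ
ΔH = Σ(broken) − Σ(formed) = 2076 − 2274 = −198 kJ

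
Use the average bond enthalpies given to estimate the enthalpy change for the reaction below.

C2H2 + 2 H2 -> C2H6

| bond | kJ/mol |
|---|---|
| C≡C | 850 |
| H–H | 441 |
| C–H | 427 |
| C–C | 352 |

Bonds broken (reactants):
  C≡C: 1 × 850 = 850
  C–H: 2 × 427 = 854
  H–H: 2 × 441 = 882
  Σ(broken) = 2586 kJ
Bonds formed (products):
  C–C: 1 × 352 = 352
  C–H: 6 × 427 = 2562
  Σ(formed) = 2914 kJ
ΔH = Σ(broken) − Σ(formed) = 2586 − 2914 = −328 kJ

ΔH ≈ −328 kJ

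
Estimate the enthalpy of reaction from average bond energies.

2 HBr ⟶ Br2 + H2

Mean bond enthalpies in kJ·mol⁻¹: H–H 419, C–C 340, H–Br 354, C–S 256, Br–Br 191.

ΔH ≈ +98 kJ

Bonds broken (reactants):
  H–Br: 2 × 354 = 708
  Σ(broken) = 708 kJ
Bonds formed (products):
  Br–Br: 1 × 191 = 191
  H–H: 1 × 419 = 419
  Σ(formed) = 610 kJ
ΔH = Σ(broken) − Σ(formed) = 708 − 610 = +98 kJ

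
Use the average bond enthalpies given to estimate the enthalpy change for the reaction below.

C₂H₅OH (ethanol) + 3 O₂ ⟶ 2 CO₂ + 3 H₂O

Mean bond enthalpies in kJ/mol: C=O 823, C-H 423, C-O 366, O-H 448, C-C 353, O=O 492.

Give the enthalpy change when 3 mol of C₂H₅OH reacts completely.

Bonds broken (reactants):
  C-C: 1 × 353 = 353
  C-H: 5 × 423 = 2115
  C-O: 1 × 366 = 366
  O-H: 1 × 448 = 448
  O=O: 3 × 492 = 1476
  Σ(broken) = 4758 kJ
Bonds formed (products):
  C=O: 4 × 823 = 3292
  O-H: 6 × 448 = 2688
  Σ(formed) = 5980 kJ
ΔH = Σ(broken) − Σ(formed) = 4758 − 5980 = −1222 kJ
For 3× the reaction as written: 3 × (−1222) = −3666 kJ

ΔH = −3666 kJ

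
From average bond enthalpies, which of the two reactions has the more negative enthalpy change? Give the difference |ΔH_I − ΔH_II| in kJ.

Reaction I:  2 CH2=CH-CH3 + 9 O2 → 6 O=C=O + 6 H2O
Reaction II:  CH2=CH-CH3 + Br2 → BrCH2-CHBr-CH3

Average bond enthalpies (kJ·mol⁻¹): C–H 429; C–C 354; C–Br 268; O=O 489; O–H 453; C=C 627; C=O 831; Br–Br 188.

Reaction I, by 3822 kJ

Reaction I:
  Bonds broken (reactants):
    C–C: 2 × 354 = 708
    C–H: 12 × 429 = 5148
    C=C: 2 × 627 = 1254
    O=O: 9 × 489 = 4401
    Σ(broken) = 11511 kJ
  Bonds formed (products):
    C=O: 12 × 831 = 9972
    O–H: 12 × 453 = 5436
    Σ(formed) = 15408 kJ
  ΔH_I = 11511 − 15408 = −3897 kJ
Reaction II:
  Bonds broken (reactants):
    Br–Br: 1 × 188 = 188
    C–C: 1 × 354 = 354
    C–H: 6 × 429 = 2574
    C=C: 1 × 627 = 627
    Σ(broken) = 3743 kJ
  Bonds formed (products):
    C–Br: 2 × 268 = 536
    C–C: 2 × 354 = 708
    C–H: 6 × 429 = 2574
    Σ(formed) = 3818 kJ
  ΔH_II = 3743 − 3818 = −75 kJ
ΔH_I − ΔH_II = −3822 kJ, so reaction I has the more negative ΔH; |ΔH_I − ΔH_II| = 3822 kJ.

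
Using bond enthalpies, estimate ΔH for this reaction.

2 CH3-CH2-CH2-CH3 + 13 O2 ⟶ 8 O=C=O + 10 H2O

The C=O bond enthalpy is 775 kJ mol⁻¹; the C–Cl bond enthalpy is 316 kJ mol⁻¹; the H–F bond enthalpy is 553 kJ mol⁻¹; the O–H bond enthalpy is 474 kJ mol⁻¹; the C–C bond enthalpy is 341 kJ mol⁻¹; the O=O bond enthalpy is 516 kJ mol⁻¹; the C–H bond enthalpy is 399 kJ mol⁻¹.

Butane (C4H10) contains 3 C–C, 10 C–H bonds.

ΔH ≈ −5146 kJ

Bonds broken (reactants):
  C–C: 6 × 341 = 2046
  C–H: 20 × 399 = 7980
  O=O: 13 × 516 = 6708
  Σ(broken) = 16734 kJ
Bonds formed (products):
  C=O: 16 × 775 = 12400
  O–H: 20 × 474 = 9480
  Σ(formed) = 21880 kJ
ΔH = Σ(broken) − Σ(formed) = 16734 − 21880 = −5146 kJ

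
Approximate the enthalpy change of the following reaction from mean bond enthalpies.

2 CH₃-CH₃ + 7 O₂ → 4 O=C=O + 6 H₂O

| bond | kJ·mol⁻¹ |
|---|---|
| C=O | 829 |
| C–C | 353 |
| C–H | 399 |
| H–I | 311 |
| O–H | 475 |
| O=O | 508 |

ΔH ≈ −3282 kJ

Bonds broken (reactants):
  C–C: 2 × 353 = 706
  C–H: 12 × 399 = 4788
  O=O: 7 × 508 = 3556
  Σ(broken) = 9050 kJ
Bonds formed (products):
  C=O: 8 × 829 = 6632
  O–H: 12 × 475 = 5700
  Σ(formed) = 12332 kJ
ΔH = Σ(broken) − Σ(formed) = 9050 − 12332 = −3282 kJ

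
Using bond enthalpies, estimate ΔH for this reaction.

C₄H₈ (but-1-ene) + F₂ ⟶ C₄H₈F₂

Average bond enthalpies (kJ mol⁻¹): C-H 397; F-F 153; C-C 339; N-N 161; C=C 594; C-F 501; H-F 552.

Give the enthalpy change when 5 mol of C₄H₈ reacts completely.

ΔH = −2970 kJ

Bonds broken (reactants):
  C-C: 2 × 339 = 678
  C-H: 8 × 397 = 3176
  C=C: 1 × 594 = 594
  F-F: 1 × 153 = 153
  Σ(broken) = 4601 kJ
Bonds formed (products):
  C-C: 3 × 339 = 1017
  C-F: 2 × 501 = 1002
  C-H: 8 × 397 = 3176
  Σ(formed) = 5195 kJ
ΔH = Σ(broken) − Σ(formed) = 4601 − 5195 = −594 kJ
For 5× the reaction as written: 5 × (−594) = −2970 kJ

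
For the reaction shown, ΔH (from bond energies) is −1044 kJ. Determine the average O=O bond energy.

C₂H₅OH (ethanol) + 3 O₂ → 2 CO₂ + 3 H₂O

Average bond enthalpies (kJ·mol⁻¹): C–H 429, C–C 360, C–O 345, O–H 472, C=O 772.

Let D be the O=O bond energy.
Σ(broken) = 1×360 + 5×429 + 1×345 + 1×472 + 3×D = 3322 + 3D
Σ(formed) = 4×772 + 6×472 = 5920
ΔH = Σ(broken) − Σ(formed) = (3322 + 3D) − (5920) = −2598 + 3D
Setting this equal to −1044 kJ gives 3D = 1554, so D = 518 kJ/mol.

D(O=O) ≈ 518 kJ/mol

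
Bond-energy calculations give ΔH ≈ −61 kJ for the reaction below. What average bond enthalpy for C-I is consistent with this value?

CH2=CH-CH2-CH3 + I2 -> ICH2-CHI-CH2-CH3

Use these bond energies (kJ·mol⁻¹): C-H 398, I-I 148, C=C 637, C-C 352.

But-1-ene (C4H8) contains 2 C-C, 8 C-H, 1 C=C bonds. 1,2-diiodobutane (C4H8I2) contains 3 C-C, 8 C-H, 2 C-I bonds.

Let D be the C-I bond energy.
Σ(broken) = 2×352 + 8×398 + 1×637 + 1×148 = 4673
Σ(formed) = 3×352 + 8×398 + 2×D = 4240 + 2D
ΔH = Σ(broken) − Σ(formed) = (4673) − (4240 + 2D) = +433 − 2D
Setting this equal to −61 kJ gives 2D = 494, so D = 247 kJ/mol.

D(C-I) ≈ 247 kJ/mol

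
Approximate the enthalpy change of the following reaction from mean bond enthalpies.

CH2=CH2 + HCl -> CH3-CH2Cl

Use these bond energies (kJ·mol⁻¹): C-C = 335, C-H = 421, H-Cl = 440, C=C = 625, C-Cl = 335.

Bonds broken (reactants):
  C-H: 4 × 421 = 1684
  C=C: 1 × 625 = 625
  H-Cl: 1 × 440 = 440
  Σ(broken) = 2749 kJ
Bonds formed (products):
  C-C: 1 × 335 = 335
  C-Cl: 1 × 335 = 335
  C-H: 5 × 421 = 2105
  Σ(formed) = 2775 kJ
ΔH = Σ(broken) − Σ(formed) = 2749 − 2775 = −26 kJ

ΔH ≈ −26 kJ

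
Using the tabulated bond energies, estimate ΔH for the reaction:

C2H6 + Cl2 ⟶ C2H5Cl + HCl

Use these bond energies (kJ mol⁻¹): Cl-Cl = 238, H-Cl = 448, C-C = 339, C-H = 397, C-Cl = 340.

ΔH ≈ −153 kJ

Bonds broken (reactants):
  C-C: 1 × 339 = 339
  C-H: 6 × 397 = 2382
  Cl-Cl: 1 × 238 = 238
  Σ(broken) = 2959 kJ
Bonds formed (products):
  C-C: 1 × 339 = 339
  C-Cl: 1 × 340 = 340
  C-H: 5 × 397 = 1985
  H-Cl: 1 × 448 = 448
  Σ(formed) = 3112 kJ
ΔH = Σ(broken) − Σ(formed) = 2959 − 3112 = −153 kJ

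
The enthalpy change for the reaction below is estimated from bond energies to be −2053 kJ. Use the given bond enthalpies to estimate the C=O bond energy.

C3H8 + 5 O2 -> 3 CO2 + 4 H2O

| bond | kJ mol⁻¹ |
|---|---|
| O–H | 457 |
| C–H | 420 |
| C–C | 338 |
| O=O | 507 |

Let D be the C=O bond energy.
Σ(broken) = 2×338 + 8×420 + 5×507 = 6571
Σ(formed) = 6×D + 8×457 = 3656 + 6D
ΔH = Σ(broken) − Σ(formed) = (6571) − (3656 + 6D) = +2915 − 6D
Setting this equal to −2053 kJ gives 6D = 4968, so D = 828 kJ/mol.

D(C=O) ≈ 828 kJ/mol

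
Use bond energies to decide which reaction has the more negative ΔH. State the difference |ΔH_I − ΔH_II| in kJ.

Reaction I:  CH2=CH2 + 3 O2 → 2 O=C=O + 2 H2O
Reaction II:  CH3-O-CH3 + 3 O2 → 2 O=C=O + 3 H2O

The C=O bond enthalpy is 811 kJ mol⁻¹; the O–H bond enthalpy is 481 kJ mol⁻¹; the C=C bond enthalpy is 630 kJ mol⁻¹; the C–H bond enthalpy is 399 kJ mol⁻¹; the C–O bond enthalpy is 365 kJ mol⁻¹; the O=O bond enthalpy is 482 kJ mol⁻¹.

Reaction I:
  Bonds broken (reactants):
    C–H: 4 × 399 = 1596
    C=C: 1 × 630 = 630
    O=O: 3 × 482 = 1446
    Σ(broken) = 3672 kJ
  Bonds formed (products):
    C=O: 4 × 811 = 3244
    O–H: 4 × 481 = 1924
    Σ(formed) = 5168 kJ
  ΔH_I = 3672 − 5168 = −1496 kJ
Reaction II:
  Bonds broken (reactants):
    C–H: 6 × 399 = 2394
    C–O: 2 × 365 = 730
    O=O: 3 × 482 = 1446
    Σ(broken) = 4570 kJ
  Bonds formed (products):
    C=O: 4 × 811 = 3244
    O–H: 6 × 481 = 2886
    Σ(formed) = 6130 kJ
  ΔH_II = 4570 − 6130 = −1560 kJ
ΔH_I − ΔH_II = +64 kJ, so reaction II has the more negative ΔH; |ΔH_I − ΔH_II| = 64 kJ.

Reaction II, by 64 kJ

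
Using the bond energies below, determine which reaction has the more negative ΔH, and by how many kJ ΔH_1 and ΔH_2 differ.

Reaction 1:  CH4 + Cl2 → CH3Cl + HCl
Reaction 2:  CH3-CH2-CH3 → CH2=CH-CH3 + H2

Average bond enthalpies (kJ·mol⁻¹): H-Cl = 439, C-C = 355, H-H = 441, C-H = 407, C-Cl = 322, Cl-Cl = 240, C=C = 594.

Reaction 1:
  Bonds broken (reactants):
    C-H: 4 × 407 = 1628
    Cl-Cl: 1 × 240 = 240
    Σ(broken) = 1868 kJ
  Bonds formed (products):
    C-Cl: 1 × 322 = 322
    C-H: 3 × 407 = 1221
    H-Cl: 1 × 439 = 439
    Σ(formed) = 1982 kJ
  ΔH_1 = 1868 − 1982 = −114 kJ
Reaction 2:
  Bonds broken (reactants):
    C-C: 2 × 355 = 710
    C-H: 8 × 407 = 3256
    Σ(broken) = 3966 kJ
  Bonds formed (products):
    C-C: 1 × 355 = 355
    C-H: 6 × 407 = 2442
    C=C: 1 × 594 = 594
    H-H: 1 × 441 = 441
    Σ(formed) = 3832 kJ
  ΔH_2 = 3966 − 3832 = +134 kJ
ΔH_1 − ΔH_2 = −248 kJ, so reaction 1 has the more negative ΔH; |ΔH_1 − ΔH_2| = 248 kJ.

Reaction 1, by 248 kJ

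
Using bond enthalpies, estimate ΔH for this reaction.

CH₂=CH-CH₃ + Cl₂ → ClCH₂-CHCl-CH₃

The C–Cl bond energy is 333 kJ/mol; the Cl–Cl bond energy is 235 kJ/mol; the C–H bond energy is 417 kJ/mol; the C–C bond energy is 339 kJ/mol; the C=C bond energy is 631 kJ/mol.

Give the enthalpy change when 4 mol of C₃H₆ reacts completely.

Bonds broken (reactants):
  C–C: 1 × 339 = 339
  C–H: 6 × 417 = 2502
  C=C: 1 × 631 = 631
  Cl–Cl: 1 × 235 = 235
  Σ(broken) = 3707 kJ
Bonds formed (products):
  C–C: 2 × 339 = 678
  C–Cl: 2 × 333 = 666
  C–H: 6 × 417 = 2502
  Σ(formed) = 3846 kJ
ΔH = Σ(broken) − Σ(formed) = 3707 − 3846 = −139 kJ
For 4× the reaction as written: 4 × (−139) = −556 kJ

ΔH = −556 kJ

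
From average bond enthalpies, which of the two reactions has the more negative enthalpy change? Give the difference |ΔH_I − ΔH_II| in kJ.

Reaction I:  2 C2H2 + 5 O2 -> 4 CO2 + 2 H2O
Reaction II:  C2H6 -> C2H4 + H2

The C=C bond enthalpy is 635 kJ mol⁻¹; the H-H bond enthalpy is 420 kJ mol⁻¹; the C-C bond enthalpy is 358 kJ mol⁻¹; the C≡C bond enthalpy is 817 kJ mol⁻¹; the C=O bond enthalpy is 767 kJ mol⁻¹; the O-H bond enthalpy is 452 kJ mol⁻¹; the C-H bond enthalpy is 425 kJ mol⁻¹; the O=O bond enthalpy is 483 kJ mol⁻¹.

Reaction I:
  Bonds broken (reactants):
    C≡C: 2 × 817 = 1634
    C-H: 4 × 425 = 1700
    O=O: 5 × 483 = 2415
    Σ(broken) = 5749 kJ
  Bonds formed (products):
    C=O: 8 × 767 = 6136
    O-H: 4 × 452 = 1808
    Σ(formed) = 7944 kJ
  ΔH_I = 5749 − 7944 = −2195 kJ
Reaction II:
  Bonds broken (reactants):
    C-C: 1 × 358 = 358
    C-H: 6 × 425 = 2550
    Σ(broken) = 2908 kJ
  Bonds formed (products):
    C-H: 4 × 425 = 1700
    C=C: 1 × 635 = 635
    H-H: 1 × 420 = 420
    Σ(formed) = 2755 kJ
  ΔH_II = 2908 − 2755 = +153 kJ
ΔH_I − ΔH_II = −2348 kJ, so reaction I has the more negative ΔH; |ΔH_I − ΔH_II| = 2348 kJ.

Reaction I, by 2348 kJ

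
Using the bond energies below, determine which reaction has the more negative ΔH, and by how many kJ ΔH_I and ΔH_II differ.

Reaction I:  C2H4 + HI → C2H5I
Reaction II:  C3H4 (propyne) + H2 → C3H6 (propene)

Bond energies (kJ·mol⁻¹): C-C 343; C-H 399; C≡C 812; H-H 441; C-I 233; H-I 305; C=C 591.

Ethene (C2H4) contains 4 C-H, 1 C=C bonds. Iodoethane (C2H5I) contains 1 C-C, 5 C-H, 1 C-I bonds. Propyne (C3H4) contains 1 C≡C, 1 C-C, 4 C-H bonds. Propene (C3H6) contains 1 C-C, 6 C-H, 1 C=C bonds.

Reaction II, by 57 kJ

Reaction I:
  Bonds broken (reactants):
    C-H: 4 × 399 = 1596
    C=C: 1 × 591 = 591
    H-I: 1 × 305 = 305
    Σ(broken) = 2492 kJ
  Bonds formed (products):
    C-C: 1 × 343 = 343
    C-H: 5 × 399 = 1995
    C-I: 1 × 233 = 233
    Σ(formed) = 2571 kJ
  ΔH_I = 2492 − 2571 = −79 kJ
Reaction II:
  Bonds broken (reactants):
    C≡C: 1 × 812 = 812
    C-C: 1 × 343 = 343
    C-H: 4 × 399 = 1596
    H-H: 1 × 441 = 441
    Σ(broken) = 3192 kJ
  Bonds formed (products):
    C-C: 1 × 343 = 343
    C-H: 6 × 399 = 2394
    C=C: 1 × 591 = 591
    Σ(formed) = 3328 kJ
  ΔH_II = 3192 − 3328 = −136 kJ
ΔH_I − ΔH_II = +57 kJ, so reaction II has the more negative ΔH; |ΔH_I − ΔH_II| = 57 kJ.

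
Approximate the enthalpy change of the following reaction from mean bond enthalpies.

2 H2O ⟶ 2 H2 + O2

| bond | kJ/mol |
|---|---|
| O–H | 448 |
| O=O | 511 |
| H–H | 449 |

Bonds broken (reactants):
  O–H: 4 × 448 = 1792
  Σ(broken) = 1792 kJ
Bonds formed (products):
  H–H: 2 × 449 = 898
  O=O: 1 × 511 = 511
  Σ(formed) = 1409 kJ
ΔH = Σ(broken) − Σ(formed) = 1792 − 1409 = +383 kJ

ΔH ≈ +383 kJ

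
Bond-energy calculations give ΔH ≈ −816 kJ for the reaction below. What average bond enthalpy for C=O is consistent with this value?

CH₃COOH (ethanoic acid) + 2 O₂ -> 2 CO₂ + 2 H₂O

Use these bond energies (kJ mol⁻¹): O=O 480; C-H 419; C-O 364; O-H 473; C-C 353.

Let D be the C=O bond energy.
Σ(broken) = 1×353 + 3×419 + 1×364 + 1×D + 1×473 + 2×480 = 3407 + D
Σ(formed) = 4×D + 4×473 = 1892 + 4D
ΔH = Σ(broken) − Σ(formed) = (3407 + D) − (1892 + 4D) = +1515 − 3D
Setting this equal to −816 kJ gives 3D = 2331, so D = 777 kJ/mol.

D(C=O) ≈ 777 kJ/mol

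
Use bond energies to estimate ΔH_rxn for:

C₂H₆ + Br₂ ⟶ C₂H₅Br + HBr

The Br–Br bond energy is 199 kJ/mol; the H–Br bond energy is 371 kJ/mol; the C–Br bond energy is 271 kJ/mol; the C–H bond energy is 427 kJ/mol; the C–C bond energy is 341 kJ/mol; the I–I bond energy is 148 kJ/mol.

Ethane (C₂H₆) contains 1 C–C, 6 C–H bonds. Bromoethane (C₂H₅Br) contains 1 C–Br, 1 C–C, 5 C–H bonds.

Bonds broken (reactants):
  Br–Br: 1 × 199 = 199
  C–C: 1 × 341 = 341
  C–H: 6 × 427 = 2562
  Σ(broken) = 3102 kJ
Bonds formed (products):
  C–Br: 1 × 271 = 271
  C–C: 1 × 341 = 341
  C–H: 5 × 427 = 2135
  H–Br: 1 × 371 = 371
  Σ(formed) = 3118 kJ
ΔH = Σ(broken) − Σ(formed) = 3102 − 3118 = −16 kJ

ΔH ≈ −16 kJ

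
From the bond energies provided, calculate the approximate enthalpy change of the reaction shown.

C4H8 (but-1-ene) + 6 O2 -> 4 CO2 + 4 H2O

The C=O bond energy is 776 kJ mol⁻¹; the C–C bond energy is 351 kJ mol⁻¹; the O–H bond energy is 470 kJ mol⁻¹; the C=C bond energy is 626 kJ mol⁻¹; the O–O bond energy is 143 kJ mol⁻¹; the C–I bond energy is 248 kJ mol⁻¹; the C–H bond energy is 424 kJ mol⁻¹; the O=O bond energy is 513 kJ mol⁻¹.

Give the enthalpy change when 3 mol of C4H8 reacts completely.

ΔH = −6510 kJ

Bonds broken (reactants):
  C–C: 2 × 351 = 702
  C–H: 8 × 424 = 3392
  C=C: 1 × 626 = 626
  O=O: 6 × 513 = 3078
  Σ(broken) = 7798 kJ
Bonds formed (products):
  C=O: 8 × 776 = 6208
  O–H: 8 × 470 = 3760
  Σ(formed) = 9968 kJ
ΔH = Σ(broken) − Σ(formed) = 7798 − 9968 = −2170 kJ
For 3× the reaction as written: 3 × (−2170) = −6510 kJ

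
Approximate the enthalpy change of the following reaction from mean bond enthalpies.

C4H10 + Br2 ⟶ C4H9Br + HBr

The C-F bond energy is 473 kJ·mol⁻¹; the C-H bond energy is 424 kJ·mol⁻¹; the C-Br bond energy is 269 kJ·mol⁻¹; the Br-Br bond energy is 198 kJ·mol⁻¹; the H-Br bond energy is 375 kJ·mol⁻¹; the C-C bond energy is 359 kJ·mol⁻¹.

ΔH ≈ −22 kJ

Bonds broken (reactants):
  Br-Br: 1 × 198 = 198
  C-C: 3 × 359 = 1077
  C-H: 10 × 424 = 4240
  Σ(broken) = 5515 kJ
Bonds formed (products):
  C-Br: 1 × 269 = 269
  C-C: 3 × 359 = 1077
  C-H: 9 × 424 = 3816
  H-Br: 1 × 375 = 375
  Σ(formed) = 5537 kJ
ΔH = Σ(broken) − Σ(formed) = 5515 − 5537 = −22 kJ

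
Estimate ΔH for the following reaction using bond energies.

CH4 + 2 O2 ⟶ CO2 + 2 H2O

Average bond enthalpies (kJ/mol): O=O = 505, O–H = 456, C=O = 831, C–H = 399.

ΔH ≈ −880 kJ

Bonds broken (reactants):
  C–H: 4 × 399 = 1596
  O=O: 2 × 505 = 1010
  Σ(broken) = 2606 kJ
Bonds formed (products):
  C=O: 2 × 831 = 1662
  O–H: 4 × 456 = 1824
  Σ(formed) = 3486 kJ
ΔH = Σ(broken) − Σ(formed) = 2606 − 3486 = −880 kJ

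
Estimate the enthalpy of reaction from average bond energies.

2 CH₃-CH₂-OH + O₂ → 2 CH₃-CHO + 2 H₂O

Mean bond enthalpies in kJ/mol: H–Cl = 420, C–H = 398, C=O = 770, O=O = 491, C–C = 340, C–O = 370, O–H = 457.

ΔH ≈ −427 kJ

Bonds broken (reactants):
  C–C: 2 × 340 = 680
  C–H: 10 × 398 = 3980
  C–O: 2 × 370 = 740
  O–H: 2 × 457 = 914
  O=O: 1 × 491 = 491
  Σ(broken) = 6805 kJ
Bonds formed (products):
  C–C: 2 × 340 = 680
  C–H: 8 × 398 = 3184
  C=O: 2 × 770 = 1540
  O–H: 4 × 457 = 1828
  Σ(formed) = 7232 kJ
ΔH = Σ(broken) − Σ(formed) = 6805 − 7232 = −427 kJ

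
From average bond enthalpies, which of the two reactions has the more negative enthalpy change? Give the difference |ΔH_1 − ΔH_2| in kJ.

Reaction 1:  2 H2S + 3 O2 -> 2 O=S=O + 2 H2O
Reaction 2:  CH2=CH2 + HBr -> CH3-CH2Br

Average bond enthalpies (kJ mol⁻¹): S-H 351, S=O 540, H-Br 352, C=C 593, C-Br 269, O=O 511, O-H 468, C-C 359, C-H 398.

Reaction 1:
  Bonds broken (reactants):
    O=O: 3 × 511 = 1533
    S-H: 4 × 351 = 1404
    Σ(broken) = 2937 kJ
  Bonds formed (products):
    O-H: 4 × 468 = 1872
    S=O: 4 × 540 = 2160
    Σ(formed) = 4032 kJ
  ΔH_1 = 2937 − 4032 = −1095 kJ
Reaction 2:
  Bonds broken (reactants):
    C-H: 4 × 398 = 1592
    C=C: 1 × 593 = 593
    H-Br: 1 × 352 = 352
    Σ(broken) = 2537 kJ
  Bonds formed (products):
    C-Br: 1 × 269 = 269
    C-C: 1 × 359 = 359
    C-H: 5 × 398 = 1990
    Σ(formed) = 2618 kJ
  ΔH_2 = 2537 − 2618 = −81 kJ
ΔH_1 − ΔH_2 = −1014 kJ, so reaction 1 has the more negative ΔH; |ΔH_1 − ΔH_2| = 1014 kJ.

Reaction 1, by 1014 kJ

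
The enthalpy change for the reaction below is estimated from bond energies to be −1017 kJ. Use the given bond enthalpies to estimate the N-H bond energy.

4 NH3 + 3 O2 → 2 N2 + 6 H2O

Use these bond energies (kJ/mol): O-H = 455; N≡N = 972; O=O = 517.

Let D be the N-H bond energy.
Σ(broken) = 12×D + 3×517 = 1551 + 12D
Σ(formed) = 2×972 + 12×455 = 7404
ΔH = Σ(broken) − Σ(formed) = (1551 + 12D) − (7404) = −5853 + 12D
Setting this equal to −1017 kJ gives 12D = 4836, so D = 403 kJ/mol.

D(N-H) ≈ 403 kJ/mol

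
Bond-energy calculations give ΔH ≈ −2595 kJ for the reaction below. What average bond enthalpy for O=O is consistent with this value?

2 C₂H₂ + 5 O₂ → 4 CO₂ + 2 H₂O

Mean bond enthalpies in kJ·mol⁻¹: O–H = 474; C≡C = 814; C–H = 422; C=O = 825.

D(O=O) ≈ 517 kJ/mol

Let D be the O=O bond energy.
Σ(broken) = 2×814 + 4×422 + 5×D = 3316 + 5D
Σ(formed) = 8×825 + 4×474 = 8496
ΔH = Σ(broken) − Σ(formed) = (3316 + 5D) − (8496) = −5180 + 5D
Setting this equal to −2595 kJ gives 5D = 2585, so D = 517 kJ/mol.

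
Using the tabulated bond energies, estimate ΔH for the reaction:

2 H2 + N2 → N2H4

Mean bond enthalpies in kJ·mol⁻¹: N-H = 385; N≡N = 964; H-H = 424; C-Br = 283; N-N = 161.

ΔH ≈ +111 kJ

Bonds broken (reactants):
  H-H: 2 × 424 = 848
  N≡N: 1 × 964 = 964
  Σ(broken) = 1812 kJ
Bonds formed (products):
  N-H: 4 × 385 = 1540
  N-N: 1 × 161 = 161
  Σ(formed) = 1701 kJ
ΔH = Σ(broken) − Σ(formed) = 1812 − 1701 = +111 kJ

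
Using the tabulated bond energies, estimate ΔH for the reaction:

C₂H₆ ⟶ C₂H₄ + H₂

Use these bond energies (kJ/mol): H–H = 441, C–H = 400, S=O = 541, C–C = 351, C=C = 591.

ΔH ≈ +119 kJ

Bonds broken (reactants):
  C–C: 1 × 351 = 351
  C–H: 6 × 400 = 2400
  Σ(broken) = 2751 kJ
Bonds formed (products):
  C–H: 4 × 400 = 1600
  C=C: 1 × 591 = 591
  H–H: 1 × 441 = 441
  Σ(formed) = 2632 kJ
ΔH = Σ(broken) − Σ(formed) = 2751 − 2632 = +119 kJ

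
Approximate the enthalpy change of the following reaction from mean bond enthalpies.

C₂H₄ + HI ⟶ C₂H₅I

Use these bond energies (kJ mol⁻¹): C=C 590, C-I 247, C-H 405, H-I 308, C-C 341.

Bonds broken (reactants):
  C-H: 4 × 405 = 1620
  C=C: 1 × 590 = 590
  H-I: 1 × 308 = 308
  Σ(broken) = 2518 kJ
Bonds formed (products):
  C-C: 1 × 341 = 341
  C-H: 5 × 405 = 2025
  C-I: 1 × 247 = 247
  Σ(formed) = 2613 kJ
ΔH = Σ(broken) − Σ(formed) = 2518 − 2613 = −95 kJ

ΔH ≈ −95 kJ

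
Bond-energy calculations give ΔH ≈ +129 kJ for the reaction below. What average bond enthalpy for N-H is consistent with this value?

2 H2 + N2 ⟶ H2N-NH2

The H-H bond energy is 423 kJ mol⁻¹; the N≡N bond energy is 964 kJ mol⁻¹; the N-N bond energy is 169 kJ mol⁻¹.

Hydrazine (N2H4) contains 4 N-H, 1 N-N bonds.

D(N-H) ≈ 378 kJ/mol

Let D be the N-H bond energy.
Σ(broken) = 2×423 + 1×964 = 1810
Σ(formed) = 4×D + 1×169 = 169 + 4D
ΔH = Σ(broken) − Σ(formed) = (1810) − (169 + 4D) = +1641 − 4D
Setting this equal to +129 kJ gives 4D = 1512, so D = 378 kJ/mol.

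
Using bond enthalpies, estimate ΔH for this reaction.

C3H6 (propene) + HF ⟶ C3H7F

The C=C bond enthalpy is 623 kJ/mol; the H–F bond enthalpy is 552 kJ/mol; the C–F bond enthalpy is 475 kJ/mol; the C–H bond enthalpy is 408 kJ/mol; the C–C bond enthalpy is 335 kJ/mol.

ΔH ≈ −43 kJ

Bonds broken (reactants):
  C–C: 1 × 335 = 335
  C–H: 6 × 408 = 2448
  C=C: 1 × 623 = 623
  H–F: 1 × 552 = 552
  Σ(broken) = 3958 kJ
Bonds formed (products):
  C–C: 2 × 335 = 670
  C–F: 1 × 475 = 475
  C–H: 7 × 408 = 2856
  Σ(formed) = 4001 kJ
ΔH = Σ(broken) − Σ(formed) = 3958 − 4001 = −43 kJ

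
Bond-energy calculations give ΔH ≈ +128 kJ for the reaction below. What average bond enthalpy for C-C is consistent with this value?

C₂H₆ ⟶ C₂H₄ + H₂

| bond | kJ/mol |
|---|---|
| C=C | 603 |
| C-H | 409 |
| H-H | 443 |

D(C-C) ≈ 356 kJ/mol

Let D be the C-C bond energy.
Σ(broken) = 1×D + 6×409 = 2454 + D
Σ(formed) = 4×409 + 1×603 + 1×443 = 2682
ΔH = Σ(broken) − Σ(formed) = (2454 + D) − (2682) = −228 + D
Setting this equal to +128 kJ gives D = 356 kJ/mol.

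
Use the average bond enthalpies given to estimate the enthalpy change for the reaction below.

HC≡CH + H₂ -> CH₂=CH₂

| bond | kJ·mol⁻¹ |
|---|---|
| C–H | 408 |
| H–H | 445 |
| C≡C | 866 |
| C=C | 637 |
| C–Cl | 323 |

Bonds broken (reactants):
  C≡C: 1 × 866 = 866
  C–H: 2 × 408 = 816
  H–H: 1 × 445 = 445
  Σ(broken) = 2127 kJ
Bonds formed (products):
  C–H: 4 × 408 = 1632
  C=C: 1 × 637 = 637
  Σ(formed) = 2269 kJ
ΔH = Σ(broken) − Σ(formed) = 2127 − 2269 = −142 kJ

ΔH ≈ −142 kJ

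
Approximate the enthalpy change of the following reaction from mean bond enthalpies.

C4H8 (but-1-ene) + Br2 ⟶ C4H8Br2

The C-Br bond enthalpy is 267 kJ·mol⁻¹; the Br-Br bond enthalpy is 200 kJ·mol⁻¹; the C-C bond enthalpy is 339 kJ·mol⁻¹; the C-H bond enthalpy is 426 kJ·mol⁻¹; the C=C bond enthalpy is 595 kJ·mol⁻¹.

Bonds broken (reactants):
  Br-Br: 1 × 200 = 200
  C-C: 2 × 339 = 678
  C-H: 8 × 426 = 3408
  C=C: 1 × 595 = 595
  Σ(broken) = 4881 kJ
Bonds formed (products):
  C-Br: 2 × 267 = 534
  C-C: 3 × 339 = 1017
  C-H: 8 × 426 = 3408
  Σ(formed) = 4959 kJ
ΔH = Σ(broken) − Σ(formed) = 4881 − 4959 = −78 kJ

ΔH ≈ −78 kJ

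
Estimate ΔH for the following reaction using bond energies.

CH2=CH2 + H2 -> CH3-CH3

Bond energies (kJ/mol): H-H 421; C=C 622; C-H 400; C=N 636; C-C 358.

ΔH ≈ −115 kJ

Bonds broken (reactants):
  C-H: 4 × 400 = 1600
  C=C: 1 × 622 = 622
  H-H: 1 × 421 = 421
  Σ(broken) = 2643 kJ
Bonds formed (products):
  C-C: 1 × 358 = 358
  C-H: 6 × 400 = 2400
  Σ(formed) = 2758 kJ
ΔH = Σ(broken) − Σ(formed) = 2643 − 2758 = −115 kJ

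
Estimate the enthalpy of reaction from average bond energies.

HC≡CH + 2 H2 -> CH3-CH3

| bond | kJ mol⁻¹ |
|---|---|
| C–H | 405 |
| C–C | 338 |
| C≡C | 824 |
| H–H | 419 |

ΔH ≈ −296 kJ

Bonds broken (reactants):
  C≡C: 1 × 824 = 824
  C–H: 2 × 405 = 810
  H–H: 2 × 419 = 838
  Σ(broken) = 2472 kJ
Bonds formed (products):
  C–C: 1 × 338 = 338
  C–H: 6 × 405 = 2430
  Σ(formed) = 2768 kJ
ΔH = Σ(broken) − Σ(formed) = 2472 − 2768 = −296 kJ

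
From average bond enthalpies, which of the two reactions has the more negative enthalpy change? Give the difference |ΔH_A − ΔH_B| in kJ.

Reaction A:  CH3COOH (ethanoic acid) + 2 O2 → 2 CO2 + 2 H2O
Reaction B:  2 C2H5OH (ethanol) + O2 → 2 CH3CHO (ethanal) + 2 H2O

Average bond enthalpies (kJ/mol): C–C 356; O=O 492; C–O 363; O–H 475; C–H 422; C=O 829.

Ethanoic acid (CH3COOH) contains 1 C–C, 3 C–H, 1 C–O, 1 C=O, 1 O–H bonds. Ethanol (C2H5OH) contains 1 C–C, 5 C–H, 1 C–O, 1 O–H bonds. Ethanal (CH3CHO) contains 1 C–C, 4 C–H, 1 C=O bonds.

Reaction A:
  Bonds broken (reactants):
    C–C: 1 × 356 = 356
    C–H: 3 × 422 = 1266
    C–O: 1 × 363 = 363
    C=O: 1 × 829 = 829
    O–H: 1 × 475 = 475
    O=O: 2 × 492 = 984
    Σ(broken) = 4273 kJ
  Bonds formed (products):
    C=O: 4 × 829 = 3316
    O–H: 4 × 475 = 1900
    Σ(formed) = 5216 kJ
  ΔH_A = 4273 − 5216 = −943 kJ
Reaction B:
  Bonds broken (reactants):
    C–C: 2 × 356 = 712
    C–H: 10 × 422 = 4220
    C–O: 2 × 363 = 726
    O–H: 2 × 475 = 950
    O=O: 1 × 492 = 492
    Σ(broken) = 7100 kJ
  Bonds formed (products):
    C–C: 2 × 356 = 712
    C–H: 8 × 422 = 3376
    C=O: 2 × 829 = 1658
    O–H: 4 × 475 = 1900
    Σ(formed) = 7646 kJ
  ΔH_B = 7100 − 7646 = −546 kJ
ΔH_A − ΔH_B = −397 kJ, so reaction A has the more negative ΔH; |ΔH_A − ΔH_B| = 397 kJ.

Reaction A, by 397 kJ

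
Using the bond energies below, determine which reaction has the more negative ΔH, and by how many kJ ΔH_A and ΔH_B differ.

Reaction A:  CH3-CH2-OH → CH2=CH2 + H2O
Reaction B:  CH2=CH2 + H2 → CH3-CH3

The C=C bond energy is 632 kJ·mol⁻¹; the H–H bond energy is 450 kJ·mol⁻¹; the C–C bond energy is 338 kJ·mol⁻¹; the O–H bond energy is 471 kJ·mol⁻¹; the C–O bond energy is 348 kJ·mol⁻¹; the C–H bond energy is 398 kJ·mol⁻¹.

Reaction A:
  Bonds broken (reactants):
    C–C: 1 × 338 = 338
    C–H: 5 × 398 = 1990
    C–O: 1 × 348 = 348
    O–H: 1 × 471 = 471
    Σ(broken) = 3147 kJ
  Bonds formed (products):
    C–H: 4 × 398 = 1592
    C=C: 1 × 632 = 632
    O–H: 2 × 471 = 942
    Σ(formed) = 3166 kJ
  ΔH_A = 3147 − 3166 = −19 kJ
Reaction B:
  Bonds broken (reactants):
    C–H: 4 × 398 = 1592
    C=C: 1 × 632 = 632
    H–H: 1 × 450 = 450
    Σ(broken) = 2674 kJ
  Bonds formed (products):
    C–C: 1 × 338 = 338
    C–H: 6 × 398 = 2388
    Σ(formed) = 2726 kJ
  ΔH_B = 2674 − 2726 = −52 kJ
ΔH_A − ΔH_B = +33 kJ, so reaction B has the more negative ΔH; |ΔH_A − ΔH_B| = 33 kJ.

Reaction B, by 33 kJ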